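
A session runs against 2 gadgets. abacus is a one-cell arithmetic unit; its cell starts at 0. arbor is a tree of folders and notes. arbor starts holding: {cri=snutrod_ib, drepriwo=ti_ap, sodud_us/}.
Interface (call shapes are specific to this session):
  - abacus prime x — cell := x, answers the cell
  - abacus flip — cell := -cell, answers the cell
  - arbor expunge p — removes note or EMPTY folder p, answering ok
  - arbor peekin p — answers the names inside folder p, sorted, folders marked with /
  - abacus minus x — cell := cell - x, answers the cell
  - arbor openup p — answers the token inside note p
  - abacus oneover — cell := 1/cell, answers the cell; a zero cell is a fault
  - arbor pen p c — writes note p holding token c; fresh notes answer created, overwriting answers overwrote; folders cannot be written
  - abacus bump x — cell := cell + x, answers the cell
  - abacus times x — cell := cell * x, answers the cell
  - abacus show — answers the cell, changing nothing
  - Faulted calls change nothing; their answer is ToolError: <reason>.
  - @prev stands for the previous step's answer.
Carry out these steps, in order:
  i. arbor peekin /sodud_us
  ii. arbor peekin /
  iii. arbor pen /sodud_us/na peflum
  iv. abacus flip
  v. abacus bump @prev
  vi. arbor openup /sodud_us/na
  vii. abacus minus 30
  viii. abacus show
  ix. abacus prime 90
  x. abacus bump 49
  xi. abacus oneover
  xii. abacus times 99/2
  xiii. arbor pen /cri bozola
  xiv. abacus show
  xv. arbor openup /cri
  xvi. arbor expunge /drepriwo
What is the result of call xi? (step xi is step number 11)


→ arbor peekin(p='/sodud_us')
← []
→ arbor peekin(p='/')
← [cri, drepriwo, sodud_us/]
→ arbor pen(p='/sodud_us/na', c='peflum')
← created
→ abacus flip()
← 0
→ abacus bump(x='@prev')
← 0
→ arbor openup(p='/sodud_us/na')
← peflum
→ abacus minus(x='30')
← -30
→ abacus show()
← -30
→ abacus prime(x='90')
← 90
→ abacus bump(x='49')
← 139
→ abacus oneover()
← 1/139
→ abacus times(x='99/2')
← 99/278
→ arbor pen(p='/cri', c='bozola')
← overwrote
→ abacus show()
← 99/278
→ arbor openup(p='/cri')
← bozola
→ arbor expunge(p='/drepriwo')
← ok

Answer: 1/139


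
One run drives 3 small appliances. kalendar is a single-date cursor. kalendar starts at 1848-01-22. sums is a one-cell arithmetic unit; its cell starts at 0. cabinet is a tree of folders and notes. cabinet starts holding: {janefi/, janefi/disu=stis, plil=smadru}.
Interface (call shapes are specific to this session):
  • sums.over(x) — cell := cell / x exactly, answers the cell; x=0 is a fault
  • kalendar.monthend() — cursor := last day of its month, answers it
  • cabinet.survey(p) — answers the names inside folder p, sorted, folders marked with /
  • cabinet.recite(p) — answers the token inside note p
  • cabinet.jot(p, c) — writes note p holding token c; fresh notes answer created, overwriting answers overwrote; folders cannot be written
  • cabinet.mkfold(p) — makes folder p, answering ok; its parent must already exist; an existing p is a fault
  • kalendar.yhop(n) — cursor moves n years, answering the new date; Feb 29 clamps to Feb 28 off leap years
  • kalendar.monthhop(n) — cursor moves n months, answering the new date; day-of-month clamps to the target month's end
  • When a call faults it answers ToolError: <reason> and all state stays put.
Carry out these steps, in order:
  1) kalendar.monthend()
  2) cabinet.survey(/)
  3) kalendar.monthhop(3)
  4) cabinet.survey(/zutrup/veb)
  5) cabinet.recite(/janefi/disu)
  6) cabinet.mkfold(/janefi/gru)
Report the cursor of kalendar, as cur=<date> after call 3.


Answer: cur=1848-04-30

Derivation:
→ kalendar.monthend()
← 1848-01-31
→ cabinet.survey(p→/)
← [janefi/, plil]
→ kalendar.monthhop(n→3)
← 1848-04-30
→ cabinet.survey(p→/zutrup/veb)
← ToolError: not found
→ cabinet.recite(p→/janefi/disu)
← stis
→ cabinet.mkfold(p→/janefi/gru)
← ok


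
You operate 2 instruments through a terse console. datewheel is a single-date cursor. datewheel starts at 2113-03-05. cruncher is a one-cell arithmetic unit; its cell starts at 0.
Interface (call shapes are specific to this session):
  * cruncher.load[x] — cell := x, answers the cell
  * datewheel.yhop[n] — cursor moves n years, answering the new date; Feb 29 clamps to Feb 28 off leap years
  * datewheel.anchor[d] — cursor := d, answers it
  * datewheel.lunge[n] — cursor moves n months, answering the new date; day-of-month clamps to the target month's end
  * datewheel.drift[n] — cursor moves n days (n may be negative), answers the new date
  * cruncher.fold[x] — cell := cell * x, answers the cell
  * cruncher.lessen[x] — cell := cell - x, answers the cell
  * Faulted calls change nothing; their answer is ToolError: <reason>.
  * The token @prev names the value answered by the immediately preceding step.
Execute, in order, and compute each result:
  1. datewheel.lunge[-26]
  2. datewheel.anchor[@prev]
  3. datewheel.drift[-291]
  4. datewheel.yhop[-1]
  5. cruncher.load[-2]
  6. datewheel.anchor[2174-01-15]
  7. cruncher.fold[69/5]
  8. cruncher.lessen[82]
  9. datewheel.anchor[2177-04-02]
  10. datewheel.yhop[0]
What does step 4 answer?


I run datewheel.lunge passing -26: 2111-01-05.
I call datewheel.anchor passing @prev, yielding 2111-01-05.
Now I run datewheel.drift passing -291, giving 2110-03-20.
I run datewheel.yhop passing -1, — result: 2109-03-20.
Next I call cruncher.load passing -2, which returns -2.
Next I call datewheel.anchor passing 2174-01-15, — result: 2174-01-15.
I try cruncher.fold passing 69/5, — result: -138/5.
Now I run cruncher.lessen passing 82, giving -548/5.
Using datewheel.anchor passing 2177-04-02, → 2177-04-02.
I use datewheel.yhop passing 0, yielding 2177-04-02.

Answer: 2109-03-20


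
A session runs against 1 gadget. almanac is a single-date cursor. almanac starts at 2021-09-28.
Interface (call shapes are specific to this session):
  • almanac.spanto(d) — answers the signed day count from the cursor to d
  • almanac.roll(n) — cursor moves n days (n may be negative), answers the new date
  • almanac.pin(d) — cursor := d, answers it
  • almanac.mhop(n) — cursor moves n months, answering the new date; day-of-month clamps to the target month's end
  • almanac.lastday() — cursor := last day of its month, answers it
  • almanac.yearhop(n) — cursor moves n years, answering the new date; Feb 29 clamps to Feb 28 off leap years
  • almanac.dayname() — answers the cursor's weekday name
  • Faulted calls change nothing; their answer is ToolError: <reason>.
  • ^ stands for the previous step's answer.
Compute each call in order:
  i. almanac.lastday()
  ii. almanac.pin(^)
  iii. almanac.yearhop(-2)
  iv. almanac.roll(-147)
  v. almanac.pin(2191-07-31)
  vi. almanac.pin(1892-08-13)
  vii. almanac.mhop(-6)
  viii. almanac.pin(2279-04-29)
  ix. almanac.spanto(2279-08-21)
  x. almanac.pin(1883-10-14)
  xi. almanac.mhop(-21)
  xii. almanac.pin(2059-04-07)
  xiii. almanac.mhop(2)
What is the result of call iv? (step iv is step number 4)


Answer: 2019-05-06

Derivation:
# almanac.lastday() -> 2021-09-30
# almanac.pin(d=^) -> 2021-09-30
# almanac.yearhop(n=-2) -> 2019-09-30
# almanac.roll(n=-147) -> 2019-05-06
# almanac.pin(d=2191-07-31) -> 2191-07-31
# almanac.pin(d=1892-08-13) -> 1892-08-13
# almanac.mhop(n=-6) -> 1892-02-13
# almanac.pin(d=2279-04-29) -> 2279-04-29
# almanac.spanto(d=2279-08-21) -> 114
# almanac.pin(d=1883-10-14) -> 1883-10-14
# almanac.mhop(n=-21) -> 1882-01-14
# almanac.pin(d=2059-04-07) -> 2059-04-07
# almanac.mhop(n=2) -> 2059-06-07


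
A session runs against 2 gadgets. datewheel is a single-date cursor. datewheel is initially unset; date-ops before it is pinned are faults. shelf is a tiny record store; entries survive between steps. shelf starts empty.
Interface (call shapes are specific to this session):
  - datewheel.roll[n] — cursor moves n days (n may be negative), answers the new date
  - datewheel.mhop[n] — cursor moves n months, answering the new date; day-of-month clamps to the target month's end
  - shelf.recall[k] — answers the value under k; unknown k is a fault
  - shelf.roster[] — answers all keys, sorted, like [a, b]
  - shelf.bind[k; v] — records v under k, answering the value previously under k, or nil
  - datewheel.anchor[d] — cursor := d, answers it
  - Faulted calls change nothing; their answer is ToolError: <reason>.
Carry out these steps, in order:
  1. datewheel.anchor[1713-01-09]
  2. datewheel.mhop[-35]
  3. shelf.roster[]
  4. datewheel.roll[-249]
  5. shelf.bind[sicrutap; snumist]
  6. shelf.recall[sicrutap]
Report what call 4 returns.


>> datewheel.anchor(d→1713-01-09)
<< 1713-01-09
>> datewheel.mhop(n→-35)
<< 1710-02-09
>> shelf.roster()
<< []
>> datewheel.roll(n→-249)
<< 1709-06-05
>> shelf.bind(k→sicrutap, v→snumist)
<< nil
>> shelf.recall(k→sicrutap)
<< snumist

Answer: 1709-06-05


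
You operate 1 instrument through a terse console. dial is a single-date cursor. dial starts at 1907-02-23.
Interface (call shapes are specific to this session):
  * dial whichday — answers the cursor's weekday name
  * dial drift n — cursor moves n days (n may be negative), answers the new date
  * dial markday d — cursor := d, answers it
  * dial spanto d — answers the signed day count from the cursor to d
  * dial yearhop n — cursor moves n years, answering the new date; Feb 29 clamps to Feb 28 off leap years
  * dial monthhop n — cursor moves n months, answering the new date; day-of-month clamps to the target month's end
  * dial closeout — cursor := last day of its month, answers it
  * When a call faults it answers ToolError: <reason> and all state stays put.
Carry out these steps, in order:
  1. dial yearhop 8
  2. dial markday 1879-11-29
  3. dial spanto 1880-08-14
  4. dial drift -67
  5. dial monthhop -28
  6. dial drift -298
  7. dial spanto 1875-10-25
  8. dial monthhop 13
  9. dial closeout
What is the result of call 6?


;; dial yearhop(n='8') == 1915-02-23
;; dial markday(d='1879-11-29') == 1879-11-29
;; dial spanto(d='1880-08-14') == 259
;; dial drift(n='-67') == 1879-09-23
;; dial monthhop(n='-28') == 1877-05-23
;; dial drift(n='-298') == 1876-07-29
;; dial spanto(d='1875-10-25') == -278
;; dial monthhop(n='13') == 1877-08-29
;; dial closeout() == 1877-08-31

Answer: 1876-07-29


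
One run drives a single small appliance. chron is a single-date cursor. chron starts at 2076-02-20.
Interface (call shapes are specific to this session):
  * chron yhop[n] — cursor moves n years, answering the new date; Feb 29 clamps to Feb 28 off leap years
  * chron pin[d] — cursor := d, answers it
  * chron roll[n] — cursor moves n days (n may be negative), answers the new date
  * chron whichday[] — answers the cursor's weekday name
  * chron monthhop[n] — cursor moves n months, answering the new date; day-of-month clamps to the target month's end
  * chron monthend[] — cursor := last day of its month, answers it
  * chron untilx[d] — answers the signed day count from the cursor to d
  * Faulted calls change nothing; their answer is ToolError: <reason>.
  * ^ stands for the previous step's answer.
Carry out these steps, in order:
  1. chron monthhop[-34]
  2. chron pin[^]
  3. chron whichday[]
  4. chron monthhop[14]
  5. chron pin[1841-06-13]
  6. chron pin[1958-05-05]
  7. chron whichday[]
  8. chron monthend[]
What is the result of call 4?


Answer: 2074-06-20

Derivation:
==> chron monthhop(n→-34)
<== 2073-04-20
==> chron pin(d→^)
<== 2073-04-20
==> chron whichday()
<== Thursday
==> chron monthhop(n→14)
<== 2074-06-20
==> chron pin(d→1841-06-13)
<== 1841-06-13
==> chron pin(d→1958-05-05)
<== 1958-05-05
==> chron whichday()
<== Monday
==> chron monthend()
<== 1958-05-31


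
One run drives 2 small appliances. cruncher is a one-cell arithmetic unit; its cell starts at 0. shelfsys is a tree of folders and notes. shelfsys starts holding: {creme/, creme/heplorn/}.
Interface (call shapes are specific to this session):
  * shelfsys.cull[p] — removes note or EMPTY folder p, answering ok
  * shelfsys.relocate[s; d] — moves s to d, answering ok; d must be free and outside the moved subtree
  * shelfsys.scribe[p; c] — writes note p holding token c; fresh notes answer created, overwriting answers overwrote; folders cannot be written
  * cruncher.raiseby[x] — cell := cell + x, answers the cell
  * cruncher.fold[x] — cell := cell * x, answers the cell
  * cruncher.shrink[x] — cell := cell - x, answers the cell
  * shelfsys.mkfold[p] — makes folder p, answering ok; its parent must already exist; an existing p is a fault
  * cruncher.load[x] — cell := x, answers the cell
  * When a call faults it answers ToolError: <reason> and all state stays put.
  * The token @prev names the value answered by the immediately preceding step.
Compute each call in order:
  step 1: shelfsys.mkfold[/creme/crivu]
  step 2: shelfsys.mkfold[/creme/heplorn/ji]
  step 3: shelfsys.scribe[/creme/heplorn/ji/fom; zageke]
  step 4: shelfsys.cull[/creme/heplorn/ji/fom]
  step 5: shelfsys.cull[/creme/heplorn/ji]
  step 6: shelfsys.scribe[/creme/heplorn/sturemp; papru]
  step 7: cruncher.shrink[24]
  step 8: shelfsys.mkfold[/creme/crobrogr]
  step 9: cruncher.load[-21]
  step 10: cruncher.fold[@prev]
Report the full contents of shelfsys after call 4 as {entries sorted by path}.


% shelfsys.mkfold p: /creme/crivu
[out] ok
% shelfsys.mkfold p: /creme/heplorn/ji
[out] ok
% shelfsys.scribe p: /creme/heplorn/ji/fom c: zageke
[out] created
% shelfsys.cull p: /creme/heplorn/ji/fom
[out] ok
% shelfsys.cull p: /creme/heplorn/ji
[out] ok
% shelfsys.scribe p: /creme/heplorn/sturemp c: papru
[out] created
% cruncher.shrink x: 24
[out] -24
% shelfsys.mkfold p: /creme/crobrogr
[out] ok
% cruncher.load x: -21
[out] -21
% cruncher.fold x: @prev
[out] 441

Answer: {creme/, creme/crivu/, creme/heplorn/, creme/heplorn/ji/}


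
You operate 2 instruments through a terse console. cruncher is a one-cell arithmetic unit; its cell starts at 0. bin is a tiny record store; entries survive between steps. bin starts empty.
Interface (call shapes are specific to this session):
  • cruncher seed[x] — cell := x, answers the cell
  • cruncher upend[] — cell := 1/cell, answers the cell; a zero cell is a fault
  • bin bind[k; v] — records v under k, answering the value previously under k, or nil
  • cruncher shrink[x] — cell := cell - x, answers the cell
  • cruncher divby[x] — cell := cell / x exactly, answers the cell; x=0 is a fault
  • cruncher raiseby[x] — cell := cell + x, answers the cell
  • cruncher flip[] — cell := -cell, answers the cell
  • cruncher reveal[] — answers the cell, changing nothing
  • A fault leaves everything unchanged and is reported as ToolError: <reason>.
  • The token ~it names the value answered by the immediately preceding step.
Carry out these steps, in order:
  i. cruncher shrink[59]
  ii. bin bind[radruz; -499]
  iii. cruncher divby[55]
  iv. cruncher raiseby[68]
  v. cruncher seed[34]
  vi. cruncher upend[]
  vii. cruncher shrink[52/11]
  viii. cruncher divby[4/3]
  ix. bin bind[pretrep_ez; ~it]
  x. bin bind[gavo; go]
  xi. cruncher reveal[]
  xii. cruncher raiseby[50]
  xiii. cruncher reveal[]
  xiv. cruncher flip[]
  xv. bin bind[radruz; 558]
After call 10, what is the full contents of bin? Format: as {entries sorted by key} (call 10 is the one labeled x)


Answer: {gavo=go, pretrep_ez=-5271/1496, radruz=-499}

Derivation:
-> cruncher shrink(59)
<- -59
-> bin bind(radruz, -499)
<- nil
-> cruncher divby(55)
<- -59/55
-> cruncher raiseby(68)
<- 3681/55
-> cruncher seed(34)
<- 34
-> cruncher upend()
<- 1/34
-> cruncher shrink(52/11)
<- -1757/374
-> cruncher divby(4/3)
<- -5271/1496
-> bin bind(pretrep_ez, ~it)
<- nil
-> bin bind(gavo, go)
<- nil
-> cruncher reveal()
<- -5271/1496
-> cruncher raiseby(50)
<- 69529/1496
-> cruncher reveal()
<- 69529/1496
-> cruncher flip()
<- -69529/1496
-> bin bind(radruz, 558)
<- -499


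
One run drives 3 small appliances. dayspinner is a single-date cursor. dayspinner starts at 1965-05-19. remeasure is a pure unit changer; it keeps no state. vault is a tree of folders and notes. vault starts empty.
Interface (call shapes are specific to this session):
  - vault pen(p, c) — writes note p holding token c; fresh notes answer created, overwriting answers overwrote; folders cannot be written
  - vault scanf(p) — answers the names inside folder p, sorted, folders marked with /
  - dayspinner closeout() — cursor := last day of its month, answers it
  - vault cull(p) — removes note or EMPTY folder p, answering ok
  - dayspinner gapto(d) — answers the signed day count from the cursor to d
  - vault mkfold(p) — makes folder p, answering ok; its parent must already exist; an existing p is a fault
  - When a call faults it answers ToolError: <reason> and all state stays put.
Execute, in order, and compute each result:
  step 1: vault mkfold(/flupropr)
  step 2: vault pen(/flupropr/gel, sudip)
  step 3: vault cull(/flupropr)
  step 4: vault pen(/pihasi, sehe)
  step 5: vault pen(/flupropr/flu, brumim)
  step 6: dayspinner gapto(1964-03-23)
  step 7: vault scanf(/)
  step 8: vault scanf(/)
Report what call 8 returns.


Answer: [flupropr/, pihasi]

Derivation:
;; vault mkfold(p: /flupropr) == ok
;; vault pen(p: /flupropr/gel, c: sudip) == created
;; vault cull(p: /flupropr) == ToolError: not empty
;; vault pen(p: /pihasi, c: sehe) == created
;; vault pen(p: /flupropr/flu, c: brumim) == created
;; dayspinner gapto(d: 1964-03-23) == -422
;; vault scanf(p: /) == [flupropr/, pihasi]
;; vault scanf(p: /) == [flupropr/, pihasi]


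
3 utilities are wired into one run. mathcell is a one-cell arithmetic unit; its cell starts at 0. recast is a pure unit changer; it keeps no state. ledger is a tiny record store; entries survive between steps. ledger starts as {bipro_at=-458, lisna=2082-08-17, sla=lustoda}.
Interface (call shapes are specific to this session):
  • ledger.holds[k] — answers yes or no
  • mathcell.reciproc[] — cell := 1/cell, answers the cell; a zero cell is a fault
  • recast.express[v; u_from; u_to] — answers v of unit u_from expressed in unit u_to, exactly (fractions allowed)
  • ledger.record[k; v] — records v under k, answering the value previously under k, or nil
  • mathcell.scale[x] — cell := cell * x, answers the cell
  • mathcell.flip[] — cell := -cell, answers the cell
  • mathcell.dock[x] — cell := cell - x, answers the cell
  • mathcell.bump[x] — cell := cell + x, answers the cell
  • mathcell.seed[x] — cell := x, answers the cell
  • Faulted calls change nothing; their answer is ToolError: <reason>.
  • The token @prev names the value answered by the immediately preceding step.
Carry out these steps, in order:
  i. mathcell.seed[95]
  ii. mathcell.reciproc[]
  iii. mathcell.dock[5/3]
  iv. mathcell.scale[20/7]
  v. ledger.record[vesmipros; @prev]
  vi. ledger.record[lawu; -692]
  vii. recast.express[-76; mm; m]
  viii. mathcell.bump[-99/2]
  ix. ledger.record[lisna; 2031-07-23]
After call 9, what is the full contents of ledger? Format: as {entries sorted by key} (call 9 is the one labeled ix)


CALL seed[x=95]
RET  95
CALL reciproc[]
RET  1/95
CALL dock[x=5/3]
RET  -472/285
CALL scale[x=20/7]
RET  -1888/399
CALL record[k=vesmipros; v=@prev]
RET  nil
CALL record[k=lawu; v=-692]
RET  nil
CALL express[v=-76; u_from=mm; u_to=m]
RET  -19/250
CALL bump[x=-99/2]
RET  -43277/798
CALL record[k=lisna; v=2031-07-23]
RET  2082-08-17

Answer: {bipro_at=-458, lawu=-692, lisna=2031-07-23, sla=lustoda, vesmipros=-1888/399}


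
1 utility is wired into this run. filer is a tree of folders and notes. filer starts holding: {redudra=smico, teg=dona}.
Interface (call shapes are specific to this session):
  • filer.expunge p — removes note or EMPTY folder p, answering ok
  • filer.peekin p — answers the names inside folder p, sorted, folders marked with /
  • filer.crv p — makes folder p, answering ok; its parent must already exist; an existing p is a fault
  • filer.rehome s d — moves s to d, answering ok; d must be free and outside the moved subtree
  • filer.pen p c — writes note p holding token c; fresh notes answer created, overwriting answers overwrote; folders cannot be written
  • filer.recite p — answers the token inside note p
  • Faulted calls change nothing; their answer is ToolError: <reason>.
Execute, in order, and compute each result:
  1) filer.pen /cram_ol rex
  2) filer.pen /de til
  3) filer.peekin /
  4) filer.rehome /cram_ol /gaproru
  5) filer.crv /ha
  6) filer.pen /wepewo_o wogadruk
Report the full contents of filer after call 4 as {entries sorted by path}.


-> pen(p→/cram_ol, c→rex)
<- created
-> pen(p→/de, c→til)
<- created
-> peekin(p→/)
<- [cram_ol, de, redudra, teg]
-> rehome(s→/cram_ol, d→/gaproru)
<- ok
-> crv(p→/ha)
<- ok
-> pen(p→/wepewo_o, c→wogadruk)
<- created

Answer: {de=til, gaproru=rex, redudra=smico, teg=dona}


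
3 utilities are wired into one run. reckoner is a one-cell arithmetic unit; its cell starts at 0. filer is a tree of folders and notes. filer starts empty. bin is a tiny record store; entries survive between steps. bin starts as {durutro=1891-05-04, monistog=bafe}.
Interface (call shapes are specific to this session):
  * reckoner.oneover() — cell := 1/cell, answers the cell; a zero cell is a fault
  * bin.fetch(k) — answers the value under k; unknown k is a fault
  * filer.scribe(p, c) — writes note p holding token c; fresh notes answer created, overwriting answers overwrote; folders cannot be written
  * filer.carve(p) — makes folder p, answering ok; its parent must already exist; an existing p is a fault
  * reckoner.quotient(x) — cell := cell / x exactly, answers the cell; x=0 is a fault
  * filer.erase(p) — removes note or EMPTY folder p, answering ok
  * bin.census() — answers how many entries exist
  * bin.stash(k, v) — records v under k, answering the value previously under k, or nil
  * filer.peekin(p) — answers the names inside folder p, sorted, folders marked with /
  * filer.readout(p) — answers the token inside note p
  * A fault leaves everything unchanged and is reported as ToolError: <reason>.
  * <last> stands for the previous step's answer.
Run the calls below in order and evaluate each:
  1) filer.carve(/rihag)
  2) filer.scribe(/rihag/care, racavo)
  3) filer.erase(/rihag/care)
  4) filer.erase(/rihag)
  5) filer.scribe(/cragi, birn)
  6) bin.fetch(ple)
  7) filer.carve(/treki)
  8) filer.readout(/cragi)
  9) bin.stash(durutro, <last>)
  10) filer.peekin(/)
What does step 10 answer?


% filer.carve p=/rihag
= ok
% filer.scribe p=/rihag/care c=racavo
= created
% filer.erase p=/rihag/care
= ok
% filer.erase p=/rihag
= ok
% filer.scribe p=/cragi c=birn
= created
% bin.fetch k=ple
= ToolError: no such key ple
% filer.carve p=/treki
= ok
% filer.readout p=/cragi
= birn
% bin.stash k=durutro v=<last>
= 1891-05-04
% filer.peekin p=/
= [cragi, treki/]

Answer: [cragi, treki/]


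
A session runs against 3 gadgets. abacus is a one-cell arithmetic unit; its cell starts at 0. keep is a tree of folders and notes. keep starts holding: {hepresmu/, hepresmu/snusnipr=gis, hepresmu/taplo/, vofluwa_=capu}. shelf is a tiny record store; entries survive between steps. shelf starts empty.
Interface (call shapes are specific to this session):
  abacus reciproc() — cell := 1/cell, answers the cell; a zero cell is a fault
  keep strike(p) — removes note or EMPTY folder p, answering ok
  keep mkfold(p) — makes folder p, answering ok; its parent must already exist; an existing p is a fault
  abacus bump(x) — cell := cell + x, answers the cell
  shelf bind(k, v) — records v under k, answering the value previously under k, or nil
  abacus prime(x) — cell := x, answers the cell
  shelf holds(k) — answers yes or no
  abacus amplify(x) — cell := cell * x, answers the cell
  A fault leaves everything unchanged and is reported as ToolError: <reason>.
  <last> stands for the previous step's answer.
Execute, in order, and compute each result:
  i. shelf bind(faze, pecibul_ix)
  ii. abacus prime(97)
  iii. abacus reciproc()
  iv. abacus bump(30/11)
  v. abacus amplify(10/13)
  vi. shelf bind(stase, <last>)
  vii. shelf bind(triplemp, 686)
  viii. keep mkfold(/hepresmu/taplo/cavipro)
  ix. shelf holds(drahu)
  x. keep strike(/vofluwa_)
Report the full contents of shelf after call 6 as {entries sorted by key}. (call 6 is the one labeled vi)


Answer: {faze=pecibul_ix, stase=29210/13871}

Derivation:
Act: shelf bind[faze; pecibul_ix]
Obs: nil
Act: abacus prime[97]
Obs: 97
Act: abacus reciproc[]
Obs: 1/97
Act: abacus bump[30/11]
Obs: 2921/1067
Act: abacus amplify[10/13]
Obs: 29210/13871
Act: shelf bind[stase; <last>]
Obs: nil
Act: shelf bind[triplemp; 686]
Obs: nil
Act: keep mkfold[/hepresmu/taplo/cavipro]
Obs: ok
Act: shelf holds[drahu]
Obs: no
Act: keep strike[/vofluwa_]
Obs: ok


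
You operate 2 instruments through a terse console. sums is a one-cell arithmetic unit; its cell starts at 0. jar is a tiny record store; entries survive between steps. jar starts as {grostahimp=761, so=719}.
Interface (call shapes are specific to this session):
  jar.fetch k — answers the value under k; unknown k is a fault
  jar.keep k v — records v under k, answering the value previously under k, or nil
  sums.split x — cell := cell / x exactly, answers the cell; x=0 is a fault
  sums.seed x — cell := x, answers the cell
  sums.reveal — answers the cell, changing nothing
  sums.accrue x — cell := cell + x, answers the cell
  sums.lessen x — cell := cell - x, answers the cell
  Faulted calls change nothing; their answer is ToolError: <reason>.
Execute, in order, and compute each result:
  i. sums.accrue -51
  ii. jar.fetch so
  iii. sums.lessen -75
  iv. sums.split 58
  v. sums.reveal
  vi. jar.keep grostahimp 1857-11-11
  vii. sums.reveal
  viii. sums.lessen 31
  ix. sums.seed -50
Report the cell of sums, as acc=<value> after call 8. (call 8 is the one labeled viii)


Answer: acc=-887/29

Derivation:
==> accrue(x=-51)
<== -51
==> fetch(k=so)
<== 719
==> lessen(x=-75)
<== 24
==> split(x=58)
<== 12/29
==> reveal()
<== 12/29
==> keep(k=grostahimp, v=1857-11-11)
<== 761
==> reveal()
<== 12/29
==> lessen(x=31)
<== -887/29
==> seed(x=-50)
<== -50


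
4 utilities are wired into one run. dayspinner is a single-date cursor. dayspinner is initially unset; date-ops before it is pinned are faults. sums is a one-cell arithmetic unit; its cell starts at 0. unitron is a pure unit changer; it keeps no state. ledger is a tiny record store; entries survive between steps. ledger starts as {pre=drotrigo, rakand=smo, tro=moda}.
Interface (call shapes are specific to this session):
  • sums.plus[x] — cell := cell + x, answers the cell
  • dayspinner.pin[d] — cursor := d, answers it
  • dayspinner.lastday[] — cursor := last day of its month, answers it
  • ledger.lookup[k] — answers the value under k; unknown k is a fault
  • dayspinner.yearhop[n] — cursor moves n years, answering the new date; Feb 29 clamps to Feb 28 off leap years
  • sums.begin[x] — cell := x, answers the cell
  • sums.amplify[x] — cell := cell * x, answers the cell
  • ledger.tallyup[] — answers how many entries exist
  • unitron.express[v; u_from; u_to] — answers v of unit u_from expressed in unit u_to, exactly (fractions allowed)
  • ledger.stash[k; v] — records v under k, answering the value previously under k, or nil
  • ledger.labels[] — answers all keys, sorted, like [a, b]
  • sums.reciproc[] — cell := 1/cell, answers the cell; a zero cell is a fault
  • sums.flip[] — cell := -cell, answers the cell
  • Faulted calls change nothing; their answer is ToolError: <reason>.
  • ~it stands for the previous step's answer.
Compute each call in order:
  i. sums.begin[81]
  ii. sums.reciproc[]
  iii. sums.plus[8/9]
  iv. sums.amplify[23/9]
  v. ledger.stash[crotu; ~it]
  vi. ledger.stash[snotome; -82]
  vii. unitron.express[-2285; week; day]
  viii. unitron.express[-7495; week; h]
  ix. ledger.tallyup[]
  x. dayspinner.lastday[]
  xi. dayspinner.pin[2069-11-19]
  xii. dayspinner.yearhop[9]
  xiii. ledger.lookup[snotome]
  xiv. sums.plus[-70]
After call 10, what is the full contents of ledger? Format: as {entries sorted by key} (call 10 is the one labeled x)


Do: sums.begin[81]
See: 81
Do: sums.reciproc[]
See: 1/81
Do: sums.plus[8/9]
See: 73/81
Do: sums.amplify[23/9]
See: 1679/729
Do: ledger.stash[crotu; ~it]
See: nil
Do: ledger.stash[snotome; -82]
See: nil
Do: unitron.express[-2285; week; day]
See: -15995
Do: unitron.express[-7495; week; h]
See: -1259160
Do: ledger.tallyup[]
See: 5
Do: dayspinner.lastday[]
See: ToolError: no date set
Do: dayspinner.pin[2069-11-19]
See: 2069-11-19
Do: dayspinner.yearhop[9]
See: 2078-11-19
Do: ledger.lookup[snotome]
See: -82
Do: sums.plus[-70]
See: -49351/729

Answer: {crotu=1679/729, pre=drotrigo, rakand=smo, snotome=-82, tro=moda}


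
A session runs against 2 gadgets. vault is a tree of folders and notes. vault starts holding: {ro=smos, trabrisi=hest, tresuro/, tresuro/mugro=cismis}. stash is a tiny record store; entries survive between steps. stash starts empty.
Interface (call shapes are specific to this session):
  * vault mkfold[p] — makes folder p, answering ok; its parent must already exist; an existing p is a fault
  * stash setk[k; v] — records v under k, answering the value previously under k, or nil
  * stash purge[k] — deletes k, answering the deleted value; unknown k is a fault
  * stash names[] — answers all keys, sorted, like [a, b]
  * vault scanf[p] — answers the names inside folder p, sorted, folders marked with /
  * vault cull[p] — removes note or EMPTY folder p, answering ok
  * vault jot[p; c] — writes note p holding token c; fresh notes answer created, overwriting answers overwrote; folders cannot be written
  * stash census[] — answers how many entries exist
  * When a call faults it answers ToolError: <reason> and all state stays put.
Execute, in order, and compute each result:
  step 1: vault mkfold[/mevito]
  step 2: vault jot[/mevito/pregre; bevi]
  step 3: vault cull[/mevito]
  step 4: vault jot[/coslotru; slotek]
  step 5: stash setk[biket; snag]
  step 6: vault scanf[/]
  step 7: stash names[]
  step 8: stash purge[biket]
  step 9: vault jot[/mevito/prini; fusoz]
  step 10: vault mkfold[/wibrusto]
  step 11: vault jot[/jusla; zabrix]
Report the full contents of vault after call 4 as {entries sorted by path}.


Answer: {coslotru=slotek, mevito/, mevito/pregre=bevi, ro=smos, trabrisi=hest, tresuro/, tresuro/mugro=cismis}

Derivation:
Invoking vault mkfold with /mevito, and get ok.
Next I call vault jot with /mevito/pregre, bevi, which returns created.
Then vault cull with /mevito, which returns ToolError: not empty.
I try vault jot with /coslotru, slotek, → created.
I try stash setk with biket, snag, yielding nil.
I call vault scanf with /, → [coslotru, mevito/, ro, trabrisi, tresuro/].
I call stash names, giving [biket].
Next I call stash purge with biket, yielding snag.
I call vault jot with /mevito/prini, fusoz, and observe created.
I invoke vault mkfold with /wibrusto, → ok.
I use vault jot with /jusla, zabrix, which returns created.


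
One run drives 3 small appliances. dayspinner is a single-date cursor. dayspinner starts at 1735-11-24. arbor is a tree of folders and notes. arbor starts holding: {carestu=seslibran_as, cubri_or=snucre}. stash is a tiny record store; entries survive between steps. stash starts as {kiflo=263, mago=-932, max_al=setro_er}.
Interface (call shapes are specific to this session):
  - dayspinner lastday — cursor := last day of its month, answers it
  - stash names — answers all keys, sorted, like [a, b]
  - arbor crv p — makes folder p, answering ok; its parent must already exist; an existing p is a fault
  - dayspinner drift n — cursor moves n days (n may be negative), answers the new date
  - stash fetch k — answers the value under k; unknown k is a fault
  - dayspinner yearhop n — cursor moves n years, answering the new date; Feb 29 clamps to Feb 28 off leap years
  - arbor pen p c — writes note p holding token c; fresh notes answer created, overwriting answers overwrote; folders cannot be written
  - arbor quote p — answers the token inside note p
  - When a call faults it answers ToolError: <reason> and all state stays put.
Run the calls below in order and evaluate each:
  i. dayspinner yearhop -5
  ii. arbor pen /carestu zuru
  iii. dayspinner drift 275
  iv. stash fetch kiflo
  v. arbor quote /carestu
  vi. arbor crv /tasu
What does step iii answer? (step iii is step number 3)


Answer: 1731-08-26

Derivation:
-> dayspinner yearhop(n: -5)
<- 1730-11-24
-> arbor pen(p: /carestu, c: zuru)
<- overwrote
-> dayspinner drift(n: 275)
<- 1731-08-26
-> stash fetch(k: kiflo)
<- 263
-> arbor quote(p: /carestu)
<- zuru
-> arbor crv(p: /tasu)
<- ok


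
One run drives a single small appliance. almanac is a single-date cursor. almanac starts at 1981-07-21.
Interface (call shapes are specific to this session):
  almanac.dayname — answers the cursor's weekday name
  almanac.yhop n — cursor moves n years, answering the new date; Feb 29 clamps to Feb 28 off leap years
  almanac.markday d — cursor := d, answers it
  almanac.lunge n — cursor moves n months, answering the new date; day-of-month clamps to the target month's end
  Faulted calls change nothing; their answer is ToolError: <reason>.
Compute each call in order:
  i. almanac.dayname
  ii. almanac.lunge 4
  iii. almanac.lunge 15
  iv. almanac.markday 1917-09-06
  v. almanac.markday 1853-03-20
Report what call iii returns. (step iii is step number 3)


Answer: 1983-02-21

Derivation:
% 1. almanac.dayname() == Tuesday
% 2. almanac.lunge(n: 4) == 1981-11-21
% 3. almanac.lunge(n: 15) == 1983-02-21
% 4. almanac.markday(d: 1917-09-06) == 1917-09-06
% 5. almanac.markday(d: 1853-03-20) == 1853-03-20


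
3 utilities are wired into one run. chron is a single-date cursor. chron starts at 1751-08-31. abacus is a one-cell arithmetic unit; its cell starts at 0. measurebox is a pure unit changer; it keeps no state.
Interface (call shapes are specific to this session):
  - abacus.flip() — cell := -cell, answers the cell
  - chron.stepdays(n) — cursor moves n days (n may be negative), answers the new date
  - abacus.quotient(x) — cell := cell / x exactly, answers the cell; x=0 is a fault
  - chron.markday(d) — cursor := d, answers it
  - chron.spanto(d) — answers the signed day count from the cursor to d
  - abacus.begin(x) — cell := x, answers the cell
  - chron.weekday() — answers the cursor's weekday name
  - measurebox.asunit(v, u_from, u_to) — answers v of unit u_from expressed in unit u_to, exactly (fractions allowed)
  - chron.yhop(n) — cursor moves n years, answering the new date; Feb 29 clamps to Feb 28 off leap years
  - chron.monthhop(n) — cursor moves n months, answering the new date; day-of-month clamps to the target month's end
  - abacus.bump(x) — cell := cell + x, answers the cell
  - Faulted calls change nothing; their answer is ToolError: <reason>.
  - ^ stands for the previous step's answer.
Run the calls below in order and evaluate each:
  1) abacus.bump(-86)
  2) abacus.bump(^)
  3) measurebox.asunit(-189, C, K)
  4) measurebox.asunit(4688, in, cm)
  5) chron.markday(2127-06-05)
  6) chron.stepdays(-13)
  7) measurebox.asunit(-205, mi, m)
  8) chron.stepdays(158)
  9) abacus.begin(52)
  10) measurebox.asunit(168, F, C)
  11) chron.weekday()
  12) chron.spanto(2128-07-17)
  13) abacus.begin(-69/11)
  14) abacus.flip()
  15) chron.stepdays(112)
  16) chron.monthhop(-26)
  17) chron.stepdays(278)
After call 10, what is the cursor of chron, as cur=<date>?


CALL bump[x=-86]
RET  -86
CALL bump[x=^]
RET  -172
CALL asunit[v=-189; u_from=C; u_to=K]
RET  1683/20
CALL asunit[v=4688; u_from=in; u_to=cm]
RET  297688/25
CALL markday[d=2127-06-05]
RET  2127-06-05
CALL stepdays[n=-13]
RET  2127-05-23
CALL asunit[v=-205; u_from=mi; u_to=m]
RET  -8247888/25
CALL stepdays[n=158]
RET  2127-10-28
CALL begin[x=52]
RET  52
CALL asunit[v=168; u_from=F; u_to=C]
RET  680/9
CALL weekday[]
RET  Tuesday
CALL spanto[d=2128-07-17]
RET  263
CALL begin[x=-69/11]
RET  -69/11
CALL flip[]
RET  69/11
CALL stepdays[n=112]
RET  2128-02-17
CALL monthhop[n=-26]
RET  2125-12-17
CALL stepdays[n=278]
RET  2126-09-21

Answer: cur=2127-10-28


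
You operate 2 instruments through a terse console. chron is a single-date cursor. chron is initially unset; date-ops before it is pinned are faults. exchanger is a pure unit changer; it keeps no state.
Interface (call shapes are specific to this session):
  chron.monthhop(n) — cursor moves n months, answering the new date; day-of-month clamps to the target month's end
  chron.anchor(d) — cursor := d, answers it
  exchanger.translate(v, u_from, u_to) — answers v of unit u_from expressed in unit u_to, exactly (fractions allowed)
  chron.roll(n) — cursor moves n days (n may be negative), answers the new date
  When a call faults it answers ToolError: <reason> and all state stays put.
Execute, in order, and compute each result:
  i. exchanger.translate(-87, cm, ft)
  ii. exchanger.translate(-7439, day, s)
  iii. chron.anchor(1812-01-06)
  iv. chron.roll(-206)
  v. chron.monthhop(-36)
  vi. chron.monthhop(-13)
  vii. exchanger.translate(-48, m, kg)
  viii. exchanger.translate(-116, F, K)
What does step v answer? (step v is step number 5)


Answer: 1808-06-14

Derivation:
→ exchanger.translate(v=-87, u_from=cm, u_to=ft)
← -725/254
→ exchanger.translate(v=-7439, u_from=day, u_to=s)
← -642729600
→ chron.anchor(d=1812-01-06)
← 1812-01-06
→ chron.roll(n=-206)
← 1811-06-14
→ chron.monthhop(n=-36)
← 1808-06-14
→ chron.monthhop(n=-13)
← 1807-05-14
→ exchanger.translate(v=-48, u_from=m, u_to=kg)
← ToolError: incompatible units
→ exchanger.translate(v=-116, u_from=F, u_to=K)
← 34367/180


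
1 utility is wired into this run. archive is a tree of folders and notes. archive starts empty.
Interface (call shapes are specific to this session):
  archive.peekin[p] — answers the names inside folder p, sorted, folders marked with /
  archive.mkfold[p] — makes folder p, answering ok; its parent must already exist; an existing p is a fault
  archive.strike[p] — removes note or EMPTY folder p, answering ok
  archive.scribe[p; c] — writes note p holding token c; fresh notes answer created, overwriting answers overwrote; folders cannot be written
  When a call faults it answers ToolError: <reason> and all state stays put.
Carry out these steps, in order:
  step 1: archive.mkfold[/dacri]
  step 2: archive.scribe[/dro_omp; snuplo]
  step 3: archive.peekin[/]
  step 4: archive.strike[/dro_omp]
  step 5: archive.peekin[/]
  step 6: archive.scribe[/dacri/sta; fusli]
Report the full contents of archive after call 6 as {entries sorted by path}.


Answer: {dacri/, dacri/sta=fusli}

Derivation:
Do: mkfold[p: /dacri]
See: ok
Do: scribe[p: /dro_omp; c: snuplo]
See: created
Do: peekin[p: /]
See: [dacri/, dro_omp]
Do: strike[p: /dro_omp]
See: ok
Do: peekin[p: /]
See: [dacri/]
Do: scribe[p: /dacri/sta; c: fusli]
See: created


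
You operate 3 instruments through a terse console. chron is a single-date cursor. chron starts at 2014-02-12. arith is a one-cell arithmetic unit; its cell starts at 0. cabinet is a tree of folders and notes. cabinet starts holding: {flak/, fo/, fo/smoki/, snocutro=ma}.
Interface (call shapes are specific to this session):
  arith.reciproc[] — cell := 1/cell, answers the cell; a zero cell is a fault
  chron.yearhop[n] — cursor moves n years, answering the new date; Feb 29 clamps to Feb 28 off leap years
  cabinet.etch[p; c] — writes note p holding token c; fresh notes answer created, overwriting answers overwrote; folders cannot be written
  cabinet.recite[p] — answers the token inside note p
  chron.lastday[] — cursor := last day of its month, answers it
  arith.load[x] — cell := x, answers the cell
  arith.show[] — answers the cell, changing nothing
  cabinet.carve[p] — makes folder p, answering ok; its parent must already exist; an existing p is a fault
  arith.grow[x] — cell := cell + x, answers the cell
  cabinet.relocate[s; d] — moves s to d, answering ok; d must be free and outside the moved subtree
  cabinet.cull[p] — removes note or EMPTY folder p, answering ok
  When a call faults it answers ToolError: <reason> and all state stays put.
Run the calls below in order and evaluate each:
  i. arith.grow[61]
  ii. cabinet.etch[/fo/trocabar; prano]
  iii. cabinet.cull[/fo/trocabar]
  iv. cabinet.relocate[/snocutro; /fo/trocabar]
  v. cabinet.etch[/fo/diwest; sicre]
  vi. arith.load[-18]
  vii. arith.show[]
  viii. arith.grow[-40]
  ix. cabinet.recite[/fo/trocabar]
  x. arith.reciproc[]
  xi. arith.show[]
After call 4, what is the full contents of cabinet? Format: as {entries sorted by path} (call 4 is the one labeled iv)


I call arith.grow passing x→61, yielding 61.
Using cabinet.etch passing p→/fo/trocabar, c→prano, → created.
I call cabinet.cull passing p→/fo/trocabar, giving ok.
Using cabinet.relocate passing s→/snocutro, d→/fo/trocabar, → ok.
I use cabinet.etch passing p→/fo/diwest, c→sicre, and get created.
I run arith.load passing x→-18, giving -18.
Using arith.show(), giving -18.
Using arith.grow passing x→-40, and observe -58.
Invoking cabinet.recite passing p→/fo/trocabar, giving ma.
Using arith.reciproc, which returns -1/58.
Now I run arith.show(), and see -1/58.

Answer: {flak/, fo/, fo/smoki/, fo/trocabar=ma}
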